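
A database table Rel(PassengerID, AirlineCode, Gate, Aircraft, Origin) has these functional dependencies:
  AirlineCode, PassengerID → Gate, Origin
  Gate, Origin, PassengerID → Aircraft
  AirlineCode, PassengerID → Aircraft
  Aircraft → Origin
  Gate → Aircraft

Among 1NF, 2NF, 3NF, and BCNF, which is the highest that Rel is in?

Candidate key: {AirlineCode, PassengerID}. Prime attributes: {AirlineCode, PassengerID}.
Gate, Origin, PassengerID → Aircraft: {Gate, Origin, PassengerID}⁺ = {Aircraft, Gate, Origin, PassengerID}, which is not all of the attributes, so the left side is not a superkey — BCNF is violated.
Gate, Origin, PassengerID → Aircraft has non-prime {Aircraft} on the right and a non-superkey on the left, so 3NF fails.
No non-prime attribute depends on a proper subset of any candidate key, so 2NF holds.

2NF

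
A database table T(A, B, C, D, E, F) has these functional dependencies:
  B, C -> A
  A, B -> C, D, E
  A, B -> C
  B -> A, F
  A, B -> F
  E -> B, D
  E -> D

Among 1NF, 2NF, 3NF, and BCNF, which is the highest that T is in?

BCNF

Candidate keys: {B}, {E}. Prime attributes: {B, E}.
The left-hand side of every FD is a superkey, so BCNF is satisfied.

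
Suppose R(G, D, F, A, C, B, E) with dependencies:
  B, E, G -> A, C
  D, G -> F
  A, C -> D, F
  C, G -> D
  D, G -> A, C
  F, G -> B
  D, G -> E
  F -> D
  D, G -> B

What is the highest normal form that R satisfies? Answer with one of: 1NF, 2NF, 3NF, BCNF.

Candidate keys: {B, E, G}, {C, G}, {D, G}, {F, G}. Prime attributes: {B, C, D, E, F, G}.
For A, C -> D, F we have {A, C}⁺ = {A, C, D, F}; {A, C} is not a superkey, so BCNF fails.
Its right-hand attributes {D, F} are all prime, as are those of every other non-superkey FD — the relation is in 3NF.

3NF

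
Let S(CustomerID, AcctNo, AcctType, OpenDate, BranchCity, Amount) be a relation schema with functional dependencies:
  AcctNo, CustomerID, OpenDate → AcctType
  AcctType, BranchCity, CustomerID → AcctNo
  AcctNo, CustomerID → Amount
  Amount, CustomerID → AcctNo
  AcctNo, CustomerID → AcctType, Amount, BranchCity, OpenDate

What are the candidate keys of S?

{AcctNo, CustomerID}, {AcctType, BranchCity, CustomerID}, {Amount, CustomerID}

No FD produces {CustomerID}, so it must be in every candidate key.
{AcctNo, CustomerID} is a candidate key since {AcctNo, CustomerID}⁺ = {AcctNo, AcctType, Amount, BranchCity, CustomerID, OpenDate} covers every attribute.
{Amount, CustomerID} is a candidate key since {Amount, CustomerID}⁺ = {AcctNo, AcctType, Amount, BranchCity, CustomerID, OpenDate} covers every attribute.
{AcctType, BranchCity, CustomerID} is a candidate key since {AcctType, BranchCity, CustomerID}⁺ = {AcctNo, AcctType, Amount, BranchCity, CustomerID, OpenDate} covers every attribute.
No proper subset of any of these is a key, and no other minimal superkey exists.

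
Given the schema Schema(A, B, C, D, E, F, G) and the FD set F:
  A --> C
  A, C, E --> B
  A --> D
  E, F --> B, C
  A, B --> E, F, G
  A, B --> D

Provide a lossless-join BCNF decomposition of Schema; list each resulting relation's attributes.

{A, C, D}; {A, E, F, G}; {B, E, F}

Candidate keys of the original relation: {A, B}, {A, E}.
Within {A, B, C, D, E, F, G}: {A}⁺ ∩ {A, B, C, D, E, F, G} = {A, C, D}, not the whole set, so A --> C, D violates BCNF; decompose into {A, C, D} and {A, B, E, F, G}.
{A, C, D} is in BCNF.
Within {A, B, E, F, G}: {E, F}⁺ ∩ {A, B, E, F, G} = {B, E, F}, not the whole set, so E, F --> B violates BCNF; decompose into {B, E, F} and {A, E, F, G}.
{B, E, F} is in BCNF.
{A, E, F, G} is in BCNF.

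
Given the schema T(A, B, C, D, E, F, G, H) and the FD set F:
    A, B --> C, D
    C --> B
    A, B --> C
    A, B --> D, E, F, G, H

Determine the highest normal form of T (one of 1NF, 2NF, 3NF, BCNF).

3NF

Candidate keys: {A, B}, {A, C}. Prime attributes: {A, B, C}.
C --> B: {C}⁺ = {B, C}, which is not all of the attributes, so the left side is not a superkey — BCNF is violated.
Since {B} ⊆ prime attributes and every other non-superkey FD also has a prime right side, the schema is in 3NF.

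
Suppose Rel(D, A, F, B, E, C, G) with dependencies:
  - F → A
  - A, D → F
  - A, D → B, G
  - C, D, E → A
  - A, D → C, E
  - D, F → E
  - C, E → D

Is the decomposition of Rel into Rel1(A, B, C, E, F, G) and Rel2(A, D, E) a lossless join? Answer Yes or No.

No

Common attributes: {A, E}; their closure is {A, E}.
The closure covers neither Rel1 nor Rel2 entirely; the join is not lossless.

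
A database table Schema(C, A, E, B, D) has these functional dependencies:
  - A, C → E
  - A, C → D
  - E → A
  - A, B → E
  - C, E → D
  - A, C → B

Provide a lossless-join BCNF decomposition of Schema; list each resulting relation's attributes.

{A, E}; {B, C, D, E}

Candidate keys of the original relation: {A, C}, {C, E}.
Within {A, B, C, D, E}: {E}⁺ ∩ {A, B, C, D, E} = {A, E}, not the whole set, so E → A violates BCNF; decompose into {A, E} and {B, C, D, E}.
{A, E}: every determinant is a superkey — BCNF.
{B, C, D, E}: every determinant is a superkey — BCNF.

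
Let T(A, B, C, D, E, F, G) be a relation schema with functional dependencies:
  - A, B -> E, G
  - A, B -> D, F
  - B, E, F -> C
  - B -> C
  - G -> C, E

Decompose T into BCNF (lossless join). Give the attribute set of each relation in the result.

{A, B, D, F, G}; {B, C}; {B, E, F}; {E, G}

Candidate key of the original relation: {A, B}.
Within {A, B, C, D, E, F, G}: {B, E, F}⁺ ∩ {A, B, C, D, E, F, G} = {B, C, E, F}, not the whole set, so B, E, F -> C violates BCNF; decompose into {B, C, E, F} and {A, B, D, E, F, G}.
Within {B, C, E, F}: {B}⁺ ∩ {B, C, E, F} = {B, C}, not the whole set, so B -> C violates BCNF; decompose into {B, C} and {B, E, F}.
{B, C} is in BCNF.
{B, E, F} is in BCNF.
Within {A, B, D, E, F, G}: {G}⁺ ∩ {A, B, D, E, F, G} = {E, G}, not the whole set, so G -> E violates BCNF; decompose into {E, G} and {A, B, D, F, G}.
{E, G} is in BCNF.
{A, B, D, F, G} is in BCNF.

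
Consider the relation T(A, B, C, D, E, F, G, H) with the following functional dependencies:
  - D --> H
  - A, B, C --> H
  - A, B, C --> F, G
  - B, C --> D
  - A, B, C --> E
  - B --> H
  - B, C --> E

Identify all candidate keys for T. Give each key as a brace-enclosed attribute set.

Attributes never on any right-hand side: {A, B, C} — every candidate key must contain all of them.
Closure of {A, B, C} is {A, B, C, D, E, F, G, H}, the whole schema; {A, B, C} is a candidate key.
No smaller or unrelated set reaches every attribute, so there are no other keys.

{A, B, C}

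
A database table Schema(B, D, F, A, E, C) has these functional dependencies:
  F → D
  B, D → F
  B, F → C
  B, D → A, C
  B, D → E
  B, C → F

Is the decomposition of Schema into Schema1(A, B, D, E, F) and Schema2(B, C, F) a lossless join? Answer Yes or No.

The shared attributes are {B, F} and {B, F}⁺ = {A, B, C, D, E, F}.
Schema1 is contained in that closure, so Schema1 ∩ Schema2 → Schema1 holds and the join is lossless.

Yes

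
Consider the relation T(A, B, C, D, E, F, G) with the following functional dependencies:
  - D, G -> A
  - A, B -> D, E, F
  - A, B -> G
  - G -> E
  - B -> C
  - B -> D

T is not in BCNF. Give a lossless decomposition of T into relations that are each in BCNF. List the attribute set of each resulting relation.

Candidate keys of the original relation: {A, B}, {B, G}.
Within {A, B, C, D, E, F, G}: {D, G}⁺ ∩ {A, B, C, D, E, F, G} = {A, D, E, G}, not the whole set, so D, G -> A, E violates BCNF; decompose into {A, D, E, G} and {B, C, D, F, G}.
Within {A, D, E, G}: {G}⁺ ∩ {A, D, E, G} = {E, G}, not the whole set, so G -> E violates BCNF; decompose into {E, G} and {A, D, G}.
{E, G}: every determinant is a superkey — BCNF.
{A, D, G}: every determinant is a superkey — BCNF.
Within {B, C, D, F, G}: {B}⁺ ∩ {B, C, D, F, G} = {B, C, D}, not the whole set, so B -> C, D violates BCNF; decompose into {B, C, D} and {B, F, G}.
{B, C, D}: every determinant is a superkey — BCNF.
{B, F, G}: every determinant is a superkey — BCNF.

{A, D, G}; {B, C, D}; {B, F, G}; {E, G}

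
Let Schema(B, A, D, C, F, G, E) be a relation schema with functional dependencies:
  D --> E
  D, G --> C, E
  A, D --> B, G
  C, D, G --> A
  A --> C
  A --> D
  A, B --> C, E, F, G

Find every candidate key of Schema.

{A}, {D, G}

Closure of {A} is {A, B, C, D, E, F, G}, the whole schema; {A} is a candidate key.
Closure of {D, G} is {A, B, C, D, E, F, G}, the whole schema; {D, G} is a candidate key.
No proper subset of any of these is a key, and no other minimal superkey exists.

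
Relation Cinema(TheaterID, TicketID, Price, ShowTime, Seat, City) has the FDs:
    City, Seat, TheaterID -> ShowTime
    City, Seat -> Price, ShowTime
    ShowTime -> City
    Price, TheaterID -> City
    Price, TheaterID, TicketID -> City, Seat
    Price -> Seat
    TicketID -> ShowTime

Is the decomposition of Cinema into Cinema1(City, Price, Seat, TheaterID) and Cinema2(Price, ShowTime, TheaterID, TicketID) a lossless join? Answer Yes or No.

Common attributes: {Price, TheaterID}; their closure is {City, Price, Seat, ShowTime, TheaterID}.
Cinema1 is contained in that closure, so Cinema1 ∩ Cinema2 -> Cinema1 holds and the join is lossless.

Yes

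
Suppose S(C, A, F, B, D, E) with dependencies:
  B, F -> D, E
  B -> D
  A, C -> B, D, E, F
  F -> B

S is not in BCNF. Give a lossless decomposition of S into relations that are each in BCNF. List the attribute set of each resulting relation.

{A, C, F}; {B, D}; {B, E, F}

Candidate key of the original relation: {A, C}.
{A, B, C, D, E, F}: {B, F} determines {B, D, E, F} here but is not a superkey — split on B, F -> D, E, giving {B, D, E, F} and {A, B, C, F}.
{B, D, E, F}: {B} determines {B, D} here but is not a superkey — split on B -> D, giving {B, D} and {B, E, F}.
{B, D} has no BCNF violation.
{B, E, F} has no BCNF violation.
{A, B, C, F}: {F} determines {B, F} here but is not a superkey — split on F -> B, giving {B, F} and {A, C, F}.
{B, F} has no BCNF violation.
{A, C, F} has no BCNF violation.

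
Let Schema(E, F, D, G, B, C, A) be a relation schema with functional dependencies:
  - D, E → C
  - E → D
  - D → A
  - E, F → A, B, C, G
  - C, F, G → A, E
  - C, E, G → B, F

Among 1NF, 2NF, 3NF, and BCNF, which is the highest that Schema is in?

1NF

Candidate keys: {C, F, G}, {E, F}, {E, G}. Prime attributes: {C, E, F, G}.
For D, E → C we have {D, E}⁺ = {A, C, D, E}; {D, E} is not a superkey, so BCNF fails.
Because {D} is non-prime and the left side of E → D is not a superkey, the relation is not in 3NF.
{E} is a proper subset of the key {E, F}, and {E}⁺ contains the non-prime attributes {A, D} — a partial dependency, so 2NF is violated.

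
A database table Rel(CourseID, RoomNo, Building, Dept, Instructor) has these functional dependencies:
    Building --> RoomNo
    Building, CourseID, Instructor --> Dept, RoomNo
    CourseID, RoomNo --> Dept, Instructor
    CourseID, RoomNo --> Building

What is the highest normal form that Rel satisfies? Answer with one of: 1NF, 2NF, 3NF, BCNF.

Candidate keys: {Building, CourseID}, {CourseID, RoomNo}. Prime attributes: {Building, CourseID, RoomNo}.
For Building --> RoomNo we have {Building}⁺ = {Building, RoomNo}; {Building} is not a superkey, so BCNF fails.
Its right-hand attributes {RoomNo} are all prime, as are those of every other non-superkey FD — the relation is in 3NF.

3NF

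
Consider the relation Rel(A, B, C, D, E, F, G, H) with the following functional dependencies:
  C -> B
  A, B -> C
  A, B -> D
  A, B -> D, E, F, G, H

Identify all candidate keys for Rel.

{A, B}, {A, C}

Attributes never on any right-hand side: {A} — every candidate key must contain it.
{A, B}⁺ = {A, B, C, D, E, F, G, H}, which is every attribute, so {A, B} is a candidate key.
{A, C}⁺ = {A, B, C, D, E, F, G, H}, which is every attribute, so {A, C} is a candidate key.
Any other superkey properly contains one of these, so there are no further candidate keys.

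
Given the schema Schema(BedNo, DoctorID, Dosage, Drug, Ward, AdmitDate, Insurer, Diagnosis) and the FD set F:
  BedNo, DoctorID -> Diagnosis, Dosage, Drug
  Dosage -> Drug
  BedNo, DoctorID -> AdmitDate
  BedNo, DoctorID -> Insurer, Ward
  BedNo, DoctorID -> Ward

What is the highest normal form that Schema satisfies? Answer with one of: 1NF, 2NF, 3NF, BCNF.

2NF

Candidate key: {BedNo, DoctorID}. Prime attributes: {BedNo, DoctorID}.
For Dosage -> Drug we have {Dosage}⁺ = {Dosage, Drug}; {Dosage} is not a superkey, so BCNF fails.
Dosage -> Drug has non-prime {Drug} on the right and a non-superkey on the left, so 3NF fails.
Checking every proper subset of each key, none determines a non-prime attribute — 2NF is satisfied.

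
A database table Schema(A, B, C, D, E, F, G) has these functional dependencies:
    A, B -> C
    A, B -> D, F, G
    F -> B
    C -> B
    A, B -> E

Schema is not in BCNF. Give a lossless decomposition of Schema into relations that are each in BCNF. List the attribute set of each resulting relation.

{A, C, D, E, F, G}; {B, F}

Candidate keys of the original relation: {A, B}, {A, C}, {A, F}.
{A, B, C, D, E, F, G}: {F} determines {B, F} here but is not a superkey — split on F -> B, giving {B, F} and {A, C, D, E, F, G}.
{B, F} is in BCNF.
{A, C, D, E, F, G} is in BCNF.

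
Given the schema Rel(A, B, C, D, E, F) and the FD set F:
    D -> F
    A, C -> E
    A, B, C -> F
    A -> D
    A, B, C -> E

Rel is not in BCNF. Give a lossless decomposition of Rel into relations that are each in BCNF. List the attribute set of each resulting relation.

Candidate key of the original relation: {A, B, C}.
In {A, B, C, D, E, F}, {D} is not a superkey ({D}⁺ restricted to this set is {D, F}), so split on D -> F into {D, F} and {A, B, C, D, E}.
{D, F} is in BCNF.
In {A, B, C, D, E}, {A, C} is not a superkey ({A, C}⁺ restricted to this set is {A, C, D, E}), so split on A, C -> D, E into {A, C, D, E} and {A, B, C}.
In {A, C, D, E}, {A} is not a superkey ({A}⁺ restricted to this set is {A, D}), so split on A -> D into {A, D} and {A, C, E}.
{A, D} is in BCNF.
{A, C, E} is in BCNF.
{A, B, C} is in BCNF.

{A, B, C}; {A, C, E}; {A, D}; {D, F}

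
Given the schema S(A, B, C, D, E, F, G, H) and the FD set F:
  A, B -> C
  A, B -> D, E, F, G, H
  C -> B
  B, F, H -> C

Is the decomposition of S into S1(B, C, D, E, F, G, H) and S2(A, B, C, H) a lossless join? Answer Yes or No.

The shared attributes are {B, C, H} and {B, C, H}⁺ = {B, C, H}.
Neither S1 nor S2 is contained in that closure, so the decomposition is lossy.

No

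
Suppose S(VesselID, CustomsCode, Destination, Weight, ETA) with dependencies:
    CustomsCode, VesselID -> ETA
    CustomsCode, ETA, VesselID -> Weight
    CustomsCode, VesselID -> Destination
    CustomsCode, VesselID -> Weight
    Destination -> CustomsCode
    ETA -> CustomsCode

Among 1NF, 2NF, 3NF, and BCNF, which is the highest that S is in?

Candidate keys: {CustomsCode, VesselID}, {Destination, VesselID}, {ETA, VesselID}. Prime attributes: {CustomsCode, Destination, ETA, VesselID}.
For Destination -> CustomsCode we have {Destination}⁺ = {CustomsCode, Destination}; {Destination} is not a superkey, so BCNF fails.
Since {CustomsCode} ⊆ prime attributes and every other non-superkey FD also has a prime right side, the schema is in 3NF.

3NF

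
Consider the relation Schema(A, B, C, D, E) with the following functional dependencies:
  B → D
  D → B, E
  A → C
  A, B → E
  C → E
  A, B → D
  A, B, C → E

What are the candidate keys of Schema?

{A} never appears on the right of any FD, so every key must include it.
{A, B}⁺ = {A, B, C, D, E} — all of the relation — so {A, B} is a candidate key.
{A, D}⁺ = {A, B, C, D, E} — all of the relation — so {A, D} is a candidate key.
These are minimal and exhaustive — every other superkey contains one of them.

{A, B}, {A, D}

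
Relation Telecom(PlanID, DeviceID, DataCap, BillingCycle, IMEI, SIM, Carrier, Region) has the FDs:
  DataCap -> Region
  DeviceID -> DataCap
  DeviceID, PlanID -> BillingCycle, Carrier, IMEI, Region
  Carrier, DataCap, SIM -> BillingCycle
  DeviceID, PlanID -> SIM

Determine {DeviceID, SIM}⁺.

Start with {DeviceID, SIM}.
DeviceID -> DataCap applies; add {DataCap} → now {DataCap, DeviceID, SIM}.
DataCap -> Region applies; add {Region} → now {DataCap, DeviceID, Region, SIM}.
No further FD applies.

{DataCap, DeviceID, Region, SIM}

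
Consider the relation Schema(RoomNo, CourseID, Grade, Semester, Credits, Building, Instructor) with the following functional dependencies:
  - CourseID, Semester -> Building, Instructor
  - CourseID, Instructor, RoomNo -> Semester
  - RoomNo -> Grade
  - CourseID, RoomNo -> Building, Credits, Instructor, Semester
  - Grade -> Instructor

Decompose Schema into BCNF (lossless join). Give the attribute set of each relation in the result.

{Building, CourseID, Instructor, Semester}; {CourseID, Credits, RoomNo, Semester}; {Grade, RoomNo}

Candidate key of the original relation: {CourseID, RoomNo}.
Within {Building, CourseID, Credits, Grade, Instructor, RoomNo, Semester}: {CourseID, Semester}⁺ ∩ {Building, CourseID, Credits, Grade, Instructor, RoomNo, Semester} = {Building, CourseID, Instructor, Semester}, not the whole set, so CourseID, Semester -> Building, Instructor violates BCNF; decompose into {Building, CourseID, Instructor, Semester} and {CourseID, Credits, Grade, RoomNo, Semester}.
{Building, CourseID, Instructor, Semester} has no BCNF violation.
Within {CourseID, Credits, Grade, RoomNo, Semester}: {RoomNo}⁺ ∩ {CourseID, Credits, Grade, RoomNo, Semester} = {Grade, RoomNo}, not the whole set, so RoomNo -> Grade violates BCNF; decompose into {Grade, RoomNo} and {CourseID, Credits, RoomNo, Semester}.
{Grade, RoomNo} has no BCNF violation.
{CourseID, Credits, RoomNo, Semester} has no BCNF violation.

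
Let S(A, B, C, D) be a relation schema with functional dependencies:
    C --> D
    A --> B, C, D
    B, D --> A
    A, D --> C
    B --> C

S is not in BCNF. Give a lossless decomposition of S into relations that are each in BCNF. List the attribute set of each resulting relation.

Candidate keys of the original relation: {A}, {B}.
Within {A, B, C, D}: {C}⁺ ∩ {A, B, C, D} = {C, D}, not the whole set, so C --> D violates BCNF; decompose into {C, D} and {A, B, C}.
{C, D}: every determinant is a superkey — BCNF.
{A, B, C}: every determinant is a superkey — BCNF.

{A, B, C}; {C, D}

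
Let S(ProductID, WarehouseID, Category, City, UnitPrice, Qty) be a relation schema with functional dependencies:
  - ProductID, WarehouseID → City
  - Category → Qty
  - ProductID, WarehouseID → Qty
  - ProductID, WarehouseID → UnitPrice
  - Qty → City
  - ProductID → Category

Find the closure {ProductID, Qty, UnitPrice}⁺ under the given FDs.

Start with {ProductID, Qty, UnitPrice}.
Qty → City applies; add {City} → now {City, ProductID, Qty, UnitPrice}.
ProductID → Category applies; add {Category} → now {Category, City, ProductID, Qty, UnitPrice}.
No further FD applies.

{Category, City, ProductID, Qty, UnitPrice}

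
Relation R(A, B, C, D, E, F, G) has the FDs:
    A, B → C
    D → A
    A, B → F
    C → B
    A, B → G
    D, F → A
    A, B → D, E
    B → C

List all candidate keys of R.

{A, B}, {A, C}, {B, D}, {C, D}

Closure of {A, B} is {A, B, C, D, E, F, G}, the whole schema; {A, B} is a candidate key.
Closure of {A, C} is {A, B, C, D, E, F, G}, the whole schema; {A, C} is a candidate key.
Closure of {B, D} is {A, B, C, D, E, F, G}, the whole schema; {B, D} is a candidate key.
Closure of {C, D} is {A, B, C, D, E, F, G}, the whole schema; {C, D} is a candidate key.
Any other superkey properly contains one of these, so there are no further candidate keys.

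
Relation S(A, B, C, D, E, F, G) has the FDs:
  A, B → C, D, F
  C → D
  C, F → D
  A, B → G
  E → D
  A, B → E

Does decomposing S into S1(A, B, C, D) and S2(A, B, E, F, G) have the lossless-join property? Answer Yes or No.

S1 ∩ S2 = {A, B}; its closure under F is {A, B, C, D, E, F, G}.
This includes all of S1, so the common attributes are a superkey of S1 — the join is lossless.

Yes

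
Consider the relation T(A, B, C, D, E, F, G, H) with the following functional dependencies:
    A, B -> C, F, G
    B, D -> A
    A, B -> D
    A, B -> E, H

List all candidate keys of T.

{A, B}, {B, D}

No FD produces {B}, so it must be in every candidate key.
Closure of {A, B} is {A, B, C, D, E, F, G, H}, the whole schema; {A, B} is a candidate key.
Closure of {B, D} is {A, B, C, D, E, F, G, H}, the whole schema; {B, D} is a candidate key.
No proper subset of any of these is a key, and no other minimal superkey exists.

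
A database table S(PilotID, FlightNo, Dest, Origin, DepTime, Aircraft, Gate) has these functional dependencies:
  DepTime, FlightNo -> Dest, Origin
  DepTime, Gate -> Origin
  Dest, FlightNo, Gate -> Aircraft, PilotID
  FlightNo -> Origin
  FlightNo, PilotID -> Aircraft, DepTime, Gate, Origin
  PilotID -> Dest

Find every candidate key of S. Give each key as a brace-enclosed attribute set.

No FD produces {FlightNo}, so it must be in every candidate key.
{FlightNo, PilotID} is a candidate key since {FlightNo, PilotID}⁺ = {Aircraft, DepTime, Dest, FlightNo, Gate, Origin, PilotID} covers every attribute.
{DepTime, FlightNo, Gate} is a candidate key since {DepTime, FlightNo, Gate}⁺ = {Aircraft, DepTime, Dest, FlightNo, Gate, Origin, PilotID} covers every attribute.
{Dest, FlightNo, Gate} is a candidate key since {Dest, FlightNo, Gate}⁺ = {Aircraft, DepTime, Dest, FlightNo, Gate, Origin, PilotID} covers every attribute.
No proper subset of any of these is a key, and no other minimal superkey exists.

{DepTime, FlightNo, Gate}, {Dest, FlightNo, Gate}, {FlightNo, PilotID}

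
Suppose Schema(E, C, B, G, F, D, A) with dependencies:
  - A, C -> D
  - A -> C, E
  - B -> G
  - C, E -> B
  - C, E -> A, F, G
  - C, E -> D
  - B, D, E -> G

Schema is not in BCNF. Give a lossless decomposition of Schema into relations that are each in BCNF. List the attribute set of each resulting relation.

{A, B, C, D, E, F}; {B, G}

Candidate keys of the original relation: {A}, {C, E}.
{A, B, C, D, E, F, G}: {B} determines {B, G} here but is not a superkey — split on B -> G, giving {B, G} and {A, B, C, D, E, F}.
{B, G} has no BCNF violation.
{A, B, C, D, E, F} has no BCNF violation.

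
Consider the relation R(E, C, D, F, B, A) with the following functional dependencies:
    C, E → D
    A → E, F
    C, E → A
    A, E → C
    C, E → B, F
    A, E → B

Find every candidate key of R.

Closure of {A} is {A, B, C, D, E, F}, the whole schema; {A} is a candidate key.
Closure of {C, E} is {A, B, C, D, E, F}, the whole schema; {C, E} is a candidate key.
Any other superkey properly contains one of these, so there are no further candidate keys.

{A}, {C, E}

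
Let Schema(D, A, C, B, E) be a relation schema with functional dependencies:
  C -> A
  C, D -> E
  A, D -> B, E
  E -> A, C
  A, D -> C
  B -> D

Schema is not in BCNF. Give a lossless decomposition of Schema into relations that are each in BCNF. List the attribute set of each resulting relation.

Candidate keys of the original relation: {A, B}, {A, D}, {B, C}, {B, E}, {C, D}, {D, E}.
In {A, B, C, D, E}, {C} is not a superkey ({C}⁺ restricted to this set is {A, C}), so split on C -> A into {A, C} and {B, C, D, E}.
{A, C} is in BCNF.
In {B, C, D, E}, {E} is not a superkey ({E}⁺ restricted to this set is {C, E}), so split on E -> C into {C, E} and {B, D, E}.
{C, E} is in BCNF.
In {B, D, E}, {B} is not a superkey ({B}⁺ restricted to this set is {B, D}), so split on B -> D into {B, D} and {B, E}.
{B, D} is in BCNF.
{B, E} is in BCNF.

{A, C}; {B, D}; {B, E}; {C, E}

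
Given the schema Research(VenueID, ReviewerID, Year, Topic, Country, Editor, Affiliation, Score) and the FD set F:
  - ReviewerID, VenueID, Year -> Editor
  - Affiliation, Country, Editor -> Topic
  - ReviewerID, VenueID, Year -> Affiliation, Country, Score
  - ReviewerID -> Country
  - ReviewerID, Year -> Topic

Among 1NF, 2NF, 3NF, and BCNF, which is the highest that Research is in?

Candidate key: {ReviewerID, VenueID, Year}. Prime attributes: {ReviewerID, VenueID, Year}.
For Affiliation, Country, Editor -> Topic we have {Affiliation, Country, Editor}⁺ = {Affiliation, Country, Editor, Topic}; {Affiliation, Country, Editor} is not a superkey, so BCNF fails.
Affiliation, Country, Editor -> Topic determines the non-prime attribute {Topic} from a non-superkey — 3NF is violated.
The proper key subset {ReviewerID} of {ReviewerID, VenueID, Year} determines non-prime {Country}, so the relation is not even in 2NF.

1NF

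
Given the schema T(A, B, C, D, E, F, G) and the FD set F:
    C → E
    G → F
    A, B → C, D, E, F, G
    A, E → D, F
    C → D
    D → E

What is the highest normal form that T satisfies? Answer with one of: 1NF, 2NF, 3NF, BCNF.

Candidate key: {A, B}. Prime attributes: {A, B}.
C → E: {C}⁺ = {C, D, E}, which is not all of the attributes, so the left side is not a superkey — BCNF is violated.
C → E has non-prime {E} on the right and a non-superkey on the left, so 3NF fails.
Checking every proper subset of each key, none determines a non-prime attribute — 2NF is satisfied.

2NF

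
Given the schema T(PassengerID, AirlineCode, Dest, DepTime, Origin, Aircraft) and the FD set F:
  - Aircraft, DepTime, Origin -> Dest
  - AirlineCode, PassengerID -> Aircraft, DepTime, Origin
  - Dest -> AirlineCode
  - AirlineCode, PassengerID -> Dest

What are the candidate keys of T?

{Aircraft, DepTime, Origin, PassengerID}, {AirlineCode, PassengerID}, {Dest, PassengerID}

No FD produces {PassengerID}, so it must be in every candidate key.
{AirlineCode, PassengerID}⁺ = {Aircraft, AirlineCode, DepTime, Dest, Origin, PassengerID} — all of the relation — so {AirlineCode, PassengerID} is a candidate key.
{Dest, PassengerID}⁺ = {Aircraft, AirlineCode, DepTime, Dest, Origin, PassengerID} — all of the relation — so {Dest, PassengerID} is a candidate key.
{Aircraft, DepTime, Origin, PassengerID}⁺ = {Aircraft, AirlineCode, DepTime, Dest, Origin, PassengerID} — all of the relation — so {Aircraft, DepTime, Origin, PassengerID} is a candidate key.
No proper subset of any of these is a key, and no other minimal superkey exists.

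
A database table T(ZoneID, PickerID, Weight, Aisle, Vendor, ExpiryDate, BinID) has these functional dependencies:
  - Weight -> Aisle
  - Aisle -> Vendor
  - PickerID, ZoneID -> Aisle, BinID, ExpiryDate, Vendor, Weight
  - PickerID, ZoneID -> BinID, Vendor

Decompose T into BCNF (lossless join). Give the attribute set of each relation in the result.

{Aisle, Vendor}; {Aisle, Weight}; {BinID, ExpiryDate, PickerID, Weight, ZoneID}

Candidate key of the original relation: {PickerID, ZoneID}.
{Aisle, BinID, ExpiryDate, PickerID, Vendor, Weight, ZoneID}: {Weight} determines {Aisle, Vendor, Weight} here but is not a superkey — split on Weight -> Aisle, Vendor, giving {Aisle, Vendor, Weight} and {BinID, ExpiryDate, PickerID, Weight, ZoneID}.
{Aisle, Vendor, Weight}: {Aisle} determines {Aisle, Vendor} here but is not a superkey — split on Aisle -> Vendor, giving {Aisle, Vendor} and {Aisle, Weight}.
{Aisle, Vendor}: every determinant is a superkey — BCNF.
{Aisle, Weight}: every determinant is a superkey — BCNF.
{BinID, ExpiryDate, PickerID, Weight, ZoneID}: every determinant is a superkey — BCNF.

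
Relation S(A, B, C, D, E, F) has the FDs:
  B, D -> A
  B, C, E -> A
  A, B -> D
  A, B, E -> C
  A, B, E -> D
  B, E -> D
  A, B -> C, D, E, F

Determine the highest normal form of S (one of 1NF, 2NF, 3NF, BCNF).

Candidate keys: {A, B}, {B, D}, {B, E}. Prime attributes: {A, B, D, E}.
Every FD has a superkey on the left, so the relation is in BCNF.

BCNF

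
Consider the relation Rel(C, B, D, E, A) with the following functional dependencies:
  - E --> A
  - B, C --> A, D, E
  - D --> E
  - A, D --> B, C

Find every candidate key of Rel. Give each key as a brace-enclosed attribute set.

{D} is a candidate key since {D}⁺ = {A, B, C, D, E} covers every attribute.
{B, C} is a candidate key since {B, C}⁺ = {A, B, C, D, E} covers every attribute.
Any other superkey properly contains one of these, so there are no further candidate keys.

{B, C}, {D}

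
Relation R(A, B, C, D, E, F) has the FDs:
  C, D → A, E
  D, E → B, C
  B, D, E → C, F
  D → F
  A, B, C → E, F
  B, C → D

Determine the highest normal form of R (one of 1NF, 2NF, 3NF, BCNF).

1NF

Candidate keys: {B, C}, {C, D}, {D, E}. Prime attributes: {B, C, D, E}.
D → F breaks BCNF: {D}⁺ = {D, F}, so {D} is not a superkey.
Because {F} is non-prime and the left side of D → F is not a superkey, the relation is not in 3NF.
{D} is a proper subset of the key {C, D}, and {D}⁺ contains the non-prime attribute {F} — a partial dependency, so 2NF is violated.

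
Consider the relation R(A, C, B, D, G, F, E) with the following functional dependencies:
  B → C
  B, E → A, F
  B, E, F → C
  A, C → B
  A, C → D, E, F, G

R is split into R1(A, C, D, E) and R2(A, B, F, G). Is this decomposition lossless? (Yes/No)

Common attributes: {A}; their closure is {A}.
The closure covers neither R1 nor R2 entirely; the join is not lossless.

No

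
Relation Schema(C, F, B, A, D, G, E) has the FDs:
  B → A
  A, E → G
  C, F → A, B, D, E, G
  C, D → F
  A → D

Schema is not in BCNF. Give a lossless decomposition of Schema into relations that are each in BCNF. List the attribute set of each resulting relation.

Candidate keys of the original relation: {A, C}, {B, C}, {C, D}, {C, F}.
Within {A, B, C, D, E, F, G}: {B}⁺ ∩ {A, B, C, D, E, F, G} = {A, B, D}, not the whole set, so B → A, D violates BCNF; decompose into {A, B, D} and {B, C, E, F, G}.
Within {A, B, D}: {A}⁺ ∩ {A, B, D} = {A, D}, not the whole set, so A → D violates BCNF; decompose into {A, D} and {A, B}.
{A, D}: every determinant is a superkey — BCNF.
{A, B}: every determinant is a superkey — BCNF.
Within {B, C, E, F, G}: {B, E}⁺ ∩ {B, C, E, F, G} = {B, E, G}, not the whole set, so B, E → G violates BCNF; decompose into {B, E, G} and {B, C, E, F}.
{B, E, G}: every determinant is a superkey — BCNF.
{B, C, E, F}: every determinant is a superkey — BCNF.

{A, B}; {A, D}; {B, C, E, F}; {B, E, G}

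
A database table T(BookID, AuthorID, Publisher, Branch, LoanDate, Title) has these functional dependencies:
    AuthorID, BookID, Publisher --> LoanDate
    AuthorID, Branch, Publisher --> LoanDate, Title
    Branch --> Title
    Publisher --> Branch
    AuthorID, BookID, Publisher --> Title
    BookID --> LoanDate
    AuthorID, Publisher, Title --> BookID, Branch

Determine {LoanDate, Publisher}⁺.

{Branch, LoanDate, Publisher, Title}

Start with {LoanDate, Publisher}.
Publisher --> Branch applies; add {Branch} → now {Branch, LoanDate, Publisher}.
Branch --> Title applies; add {Title} → now {Branch, LoanDate, Publisher, Title}.
No further FD applies.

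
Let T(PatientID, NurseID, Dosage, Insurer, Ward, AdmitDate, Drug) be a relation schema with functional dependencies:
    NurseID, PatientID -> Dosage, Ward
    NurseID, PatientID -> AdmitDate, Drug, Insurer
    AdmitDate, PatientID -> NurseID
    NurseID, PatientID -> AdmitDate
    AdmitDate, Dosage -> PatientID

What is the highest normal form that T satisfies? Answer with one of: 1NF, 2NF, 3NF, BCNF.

Candidate keys: {AdmitDate, Dosage}, {AdmitDate, PatientID}, {NurseID, PatientID}. Prime attributes: {AdmitDate, Dosage, NurseID, PatientID}.
The left-hand side of every FD is a superkey, so BCNF is satisfied.

BCNF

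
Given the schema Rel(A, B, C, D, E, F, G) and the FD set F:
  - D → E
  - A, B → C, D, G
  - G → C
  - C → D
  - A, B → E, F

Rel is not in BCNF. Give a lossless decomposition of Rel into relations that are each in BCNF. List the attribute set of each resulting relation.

Candidate key of the original relation: {A, B}.
Within {A, B, C, D, E, F, G}: {D}⁺ ∩ {A, B, C, D, E, F, G} = {D, E}, not the whole set, so D → E violates BCNF; decompose into {D, E} and {A, B, C, D, F, G}.
{D, E} has no BCNF violation.
Within {A, B, C, D, F, G}: {G}⁺ ∩ {A, B, C, D, F, G} = {C, D, G}, not the whole set, so G → C, D violates BCNF; decompose into {C, D, G} and {A, B, F, G}.
Within {C, D, G}: {C}⁺ ∩ {C, D, G} = {C, D}, not the whole set, so C → D violates BCNF; decompose into {C, D} and {C, G}.
{C, D} has no BCNF violation.
{C, G} has no BCNF violation.
{A, B, F, G} has no BCNF violation.

{A, B, F, G}; {C, D}; {C, G}; {D, E}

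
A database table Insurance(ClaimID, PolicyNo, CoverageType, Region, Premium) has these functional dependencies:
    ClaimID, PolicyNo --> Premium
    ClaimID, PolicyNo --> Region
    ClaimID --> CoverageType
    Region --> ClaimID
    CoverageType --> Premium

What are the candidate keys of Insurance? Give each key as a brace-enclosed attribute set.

{ClaimID, PolicyNo}, {PolicyNo, Region}

Attributes never on any right-hand side: {PolicyNo} — every candidate key must contain it.
Closure of {ClaimID, PolicyNo} is {ClaimID, CoverageType, PolicyNo, Premium, Region}, the whole schema; {ClaimID, PolicyNo} is a candidate key.
Closure of {PolicyNo, Region} is {ClaimID, CoverageType, PolicyNo, Premium, Region}, the whole schema; {PolicyNo, Region} is a candidate key.
These are minimal and exhaustive — every other superkey contains one of them.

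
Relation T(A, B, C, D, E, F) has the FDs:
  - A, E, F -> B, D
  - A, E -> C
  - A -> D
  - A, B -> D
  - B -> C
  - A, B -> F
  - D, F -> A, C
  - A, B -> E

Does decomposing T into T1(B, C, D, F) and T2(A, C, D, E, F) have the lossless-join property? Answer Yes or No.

No

T1 ∩ T2 = {C, D, F}; its closure under F is {A, C, D, F}.
Neither T1 nor T2 is contained in that closure, so the decomposition is lossy.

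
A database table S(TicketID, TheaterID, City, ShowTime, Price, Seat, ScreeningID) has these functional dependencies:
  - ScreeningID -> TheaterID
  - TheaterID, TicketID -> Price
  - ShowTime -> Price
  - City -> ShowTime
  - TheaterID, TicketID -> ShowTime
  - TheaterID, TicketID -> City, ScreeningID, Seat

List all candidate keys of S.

{ScreeningID, TicketID}, {TheaterID, TicketID}

{TicketID} never appears on the right of any FD, so every key must include it.
Closure of {ScreeningID, TicketID} is {City, Price, ScreeningID, Seat, ShowTime, TheaterID, TicketID}, the whole schema; {ScreeningID, TicketID} is a candidate key.
Closure of {TheaterID, TicketID} is {City, Price, ScreeningID, Seat, ShowTime, TheaterID, TicketID}, the whole schema; {TheaterID, TicketID} is a candidate key.
These are minimal and exhaustive — every other superkey contains one of them.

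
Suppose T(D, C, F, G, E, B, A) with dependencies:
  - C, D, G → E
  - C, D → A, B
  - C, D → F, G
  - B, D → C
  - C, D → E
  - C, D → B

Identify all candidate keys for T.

{B, D}, {C, D}

{D} never appears on the right of any FD, so every key must include it.
Closure of {B, D} is {A, B, C, D, E, F, G}, the whole schema; {B, D} is a candidate key.
Closure of {C, D} is {A, B, C, D, E, F, G}, the whole schema; {C, D} is a candidate key.
No proper subset of any of these is a key, and no other minimal superkey exists.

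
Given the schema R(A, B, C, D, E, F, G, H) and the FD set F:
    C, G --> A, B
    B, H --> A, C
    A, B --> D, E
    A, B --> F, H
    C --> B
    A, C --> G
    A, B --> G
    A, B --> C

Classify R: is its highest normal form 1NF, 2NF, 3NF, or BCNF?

3NF

Candidate keys: {A, B}, {A, C}, {B, H}, {C, G}, {C, H}. Prime attributes: {A, B, C, G, H}.
C --> B: {C}⁺ = {B, C}, which is not all of the attributes, so the left side is not a superkey — BCNF is violated.
Its right-hand attributes {B} are all prime, as are those of every other non-superkey FD — the relation is in 3NF.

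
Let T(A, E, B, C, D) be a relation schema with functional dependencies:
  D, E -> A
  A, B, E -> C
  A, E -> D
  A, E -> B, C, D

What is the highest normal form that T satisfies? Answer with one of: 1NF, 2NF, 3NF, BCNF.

Candidate keys: {A, E}, {D, E}. Prime attributes: {A, D, E}.
The left-hand side of every FD is a superkey, so BCNF is satisfied.

BCNF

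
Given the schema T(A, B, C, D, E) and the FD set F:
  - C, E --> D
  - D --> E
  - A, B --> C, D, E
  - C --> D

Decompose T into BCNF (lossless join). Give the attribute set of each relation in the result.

Candidate key of the original relation: {A, B}.
In {A, B, C, D, E}, {C, E} is not a superkey ({C, E}⁺ restricted to this set is {C, D, E}), so split on C, E --> D into {C, D, E} and {A, B, C, E}.
In {C, D, E}, {D} is not a superkey ({D}⁺ restricted to this set is {D, E}), so split on D --> E into {D, E} and {C, D}.
{D, E} is in BCNF.
{C, D} is in BCNF.
In {A, B, C, E}, {C} is not a superkey ({C}⁺ restricted to this set is {C, E}), so split on C --> E into {C, E} and {A, B, C}.
{C, E} is in BCNF.
{A, B, C} is in BCNF.

{A, B, C}; {C, D}; {C, E}; {D, E}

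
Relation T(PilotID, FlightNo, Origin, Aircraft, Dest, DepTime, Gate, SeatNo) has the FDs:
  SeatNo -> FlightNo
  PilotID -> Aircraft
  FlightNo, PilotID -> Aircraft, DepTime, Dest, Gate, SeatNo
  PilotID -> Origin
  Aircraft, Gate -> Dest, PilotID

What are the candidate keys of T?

Closure of {FlightNo, PilotID} is {Aircraft, DepTime, Dest, FlightNo, Gate, Origin, PilotID, SeatNo}, the whole schema; {FlightNo, PilotID} is a candidate key.
Closure of {PilotID, SeatNo} is {Aircraft, DepTime, Dest, FlightNo, Gate, Origin, PilotID, SeatNo}, the whole schema; {PilotID, SeatNo} is a candidate key.
Closure of {Aircraft, FlightNo, Gate} is {Aircraft, DepTime, Dest, FlightNo, Gate, Origin, PilotID, SeatNo}, the whole schema; {Aircraft, FlightNo, Gate} is a candidate key.
Closure of {Aircraft, Gate, SeatNo} is {Aircraft, DepTime, Dest, FlightNo, Gate, Origin, PilotID, SeatNo}, the whole schema; {Aircraft, Gate, SeatNo} is a candidate key.
These are minimal and exhaustive — every other superkey contains one of them.

{Aircraft, FlightNo, Gate}, {Aircraft, Gate, SeatNo}, {FlightNo, PilotID}, {PilotID, SeatNo}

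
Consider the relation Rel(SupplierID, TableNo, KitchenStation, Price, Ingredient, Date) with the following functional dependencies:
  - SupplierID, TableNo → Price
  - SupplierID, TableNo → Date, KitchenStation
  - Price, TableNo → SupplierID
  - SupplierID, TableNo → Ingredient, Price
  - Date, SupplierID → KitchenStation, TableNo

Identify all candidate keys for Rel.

{Date, SupplierID}⁺ = {Date, Ingredient, KitchenStation, Price, SupplierID, TableNo}, which is every attribute, so {Date, SupplierID} is a candidate key.
{Price, TableNo}⁺ = {Date, Ingredient, KitchenStation, Price, SupplierID, TableNo}, which is every attribute, so {Price, TableNo} is a candidate key.
{SupplierID, TableNo}⁺ = {Date, Ingredient, KitchenStation, Price, SupplierID, TableNo}, which is every attribute, so {SupplierID, TableNo} is a candidate key.
These are minimal and exhaustive — every other superkey contains one of them.

{Date, SupplierID}, {Price, TableNo}, {SupplierID, TableNo}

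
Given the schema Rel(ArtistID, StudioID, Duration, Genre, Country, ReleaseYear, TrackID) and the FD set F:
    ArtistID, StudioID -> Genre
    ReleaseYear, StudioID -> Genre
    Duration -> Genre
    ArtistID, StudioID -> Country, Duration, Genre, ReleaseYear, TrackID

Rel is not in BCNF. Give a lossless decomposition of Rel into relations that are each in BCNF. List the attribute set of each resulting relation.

{ArtistID, Country, Duration, ReleaseYear, StudioID, TrackID}; {Genre, ReleaseYear, StudioID}

Candidate key of the original relation: {ArtistID, StudioID}.
Within {ArtistID, Country, Duration, Genre, ReleaseYear, StudioID, TrackID}: {ReleaseYear, StudioID}⁺ ∩ {ArtistID, Country, Duration, Genre, ReleaseYear, StudioID, TrackID} = {Genre, ReleaseYear, StudioID}, not the whole set, so ReleaseYear, StudioID -> Genre violates BCNF; decompose into {Genre, ReleaseYear, StudioID} and {ArtistID, Country, Duration, ReleaseYear, StudioID, TrackID}.
{Genre, ReleaseYear, StudioID} has no BCNF violation.
{ArtistID, Country, Duration, ReleaseYear, StudioID, TrackID} has no BCNF violation.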